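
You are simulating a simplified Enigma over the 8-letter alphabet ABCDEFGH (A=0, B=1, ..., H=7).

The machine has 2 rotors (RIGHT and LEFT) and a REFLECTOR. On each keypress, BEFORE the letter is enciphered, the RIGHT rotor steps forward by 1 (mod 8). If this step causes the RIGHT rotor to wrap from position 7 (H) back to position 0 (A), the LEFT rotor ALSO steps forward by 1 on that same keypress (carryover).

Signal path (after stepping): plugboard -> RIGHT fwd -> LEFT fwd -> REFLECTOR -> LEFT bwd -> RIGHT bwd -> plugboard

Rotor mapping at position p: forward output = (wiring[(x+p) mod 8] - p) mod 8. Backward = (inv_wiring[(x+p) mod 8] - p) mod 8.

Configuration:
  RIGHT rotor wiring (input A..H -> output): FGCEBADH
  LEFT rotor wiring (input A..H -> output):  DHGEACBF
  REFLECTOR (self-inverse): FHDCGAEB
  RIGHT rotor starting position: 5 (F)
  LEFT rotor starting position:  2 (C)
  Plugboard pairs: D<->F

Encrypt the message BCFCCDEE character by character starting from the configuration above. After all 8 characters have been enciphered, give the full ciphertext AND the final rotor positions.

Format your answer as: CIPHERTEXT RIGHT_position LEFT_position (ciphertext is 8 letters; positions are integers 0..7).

Answer: AFHGHFAD 5 3

Derivation:
Char 1 ('B'): step: R->6, L=2; B->plug->B->R->B->L->C->refl->D->L'->F->R'->A->plug->A
Char 2 ('C'): step: R->7, L=2; C->plug->C->R->H->L->F->refl->A->L'->D->R'->D->plug->F
Char 3 ('F'): step: R->0, L->3 (L advanced); F->plug->D->R->E->L->C->refl->D->L'->H->R'->H->plug->H
Char 4 ('C'): step: R->1, L=3; C->plug->C->R->D->L->G->refl->E->L'->G->R'->G->plug->G
Char 5 ('C'): step: R->2, L=3; C->plug->C->R->H->L->D->refl->C->L'->E->R'->H->plug->H
Char 6 ('D'): step: R->3, L=3; D->plug->F->R->C->L->H->refl->B->L'->A->R'->D->plug->F
Char 7 ('E'): step: R->4, L=3; E->plug->E->R->B->L->F->refl->A->L'->F->R'->A->plug->A
Char 8 ('E'): step: R->5, L=3; E->plug->E->R->B->L->F->refl->A->L'->F->R'->F->plug->D
Final: ciphertext=AFHGHFAD, RIGHT=5, LEFT=3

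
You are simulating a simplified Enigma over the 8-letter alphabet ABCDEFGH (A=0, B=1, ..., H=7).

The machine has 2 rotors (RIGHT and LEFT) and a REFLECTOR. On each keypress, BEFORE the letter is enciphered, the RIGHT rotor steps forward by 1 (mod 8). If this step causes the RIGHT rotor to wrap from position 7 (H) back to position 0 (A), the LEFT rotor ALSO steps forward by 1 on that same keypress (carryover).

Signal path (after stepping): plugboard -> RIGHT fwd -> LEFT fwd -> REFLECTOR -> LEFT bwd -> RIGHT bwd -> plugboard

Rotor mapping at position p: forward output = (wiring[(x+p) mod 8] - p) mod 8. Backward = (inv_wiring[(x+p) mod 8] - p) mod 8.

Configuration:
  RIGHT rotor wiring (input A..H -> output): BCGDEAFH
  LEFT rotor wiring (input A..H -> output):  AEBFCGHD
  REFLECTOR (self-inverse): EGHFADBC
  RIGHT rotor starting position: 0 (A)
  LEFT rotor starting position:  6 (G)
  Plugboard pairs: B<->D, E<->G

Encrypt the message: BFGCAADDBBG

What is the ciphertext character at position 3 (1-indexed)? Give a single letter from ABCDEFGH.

Char 1 ('B'): step: R->1, L=6; B->plug->D->R->D->L->G->refl->B->L'->A->R'->H->plug->H
Char 2 ('F'): step: R->2, L=6; F->plug->F->R->F->L->H->refl->C->L'->C->R'->C->plug->C
Char 3 ('G'): step: R->3, L=6; G->plug->E->R->E->L->D->refl->F->L'->B->R'->B->plug->D

D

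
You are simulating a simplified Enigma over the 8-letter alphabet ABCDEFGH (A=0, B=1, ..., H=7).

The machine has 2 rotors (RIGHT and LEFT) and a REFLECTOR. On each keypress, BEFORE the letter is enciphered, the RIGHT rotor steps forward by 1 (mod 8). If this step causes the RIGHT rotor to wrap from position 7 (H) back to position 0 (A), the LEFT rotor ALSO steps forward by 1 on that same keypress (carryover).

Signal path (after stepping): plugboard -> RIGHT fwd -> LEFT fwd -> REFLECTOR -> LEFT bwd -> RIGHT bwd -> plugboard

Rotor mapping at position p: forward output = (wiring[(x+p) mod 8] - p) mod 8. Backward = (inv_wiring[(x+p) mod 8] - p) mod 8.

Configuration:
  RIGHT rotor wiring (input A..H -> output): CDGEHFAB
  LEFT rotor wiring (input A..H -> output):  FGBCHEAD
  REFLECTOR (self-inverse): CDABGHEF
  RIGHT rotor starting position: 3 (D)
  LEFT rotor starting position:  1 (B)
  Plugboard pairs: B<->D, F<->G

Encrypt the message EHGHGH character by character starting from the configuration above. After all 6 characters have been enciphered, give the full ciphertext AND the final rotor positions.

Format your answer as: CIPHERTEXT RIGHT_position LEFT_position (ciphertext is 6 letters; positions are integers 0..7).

Char 1 ('E'): step: R->4, L=1; E->plug->E->R->G->L->C->refl->A->L'->B->R'->B->plug->D
Char 2 ('H'): step: R->5, L=1; H->plug->H->R->C->L->B->refl->D->L'->E->R'->C->plug->C
Char 3 ('G'): step: R->6, L=1; G->plug->F->R->G->L->C->refl->A->L'->B->R'->G->plug->F
Char 4 ('H'): step: R->7, L=1; H->plug->H->R->B->L->A->refl->C->L'->G->R'->G->plug->F
Char 5 ('G'): step: R->0, L->2 (L advanced); G->plug->F->R->F->L->B->refl->D->L'->G->R'->C->plug->C
Char 6 ('H'): step: R->1, L=2; H->plug->H->R->B->L->A->refl->C->L'->D->R'->C->plug->C
Final: ciphertext=DCFFCC, RIGHT=1, LEFT=2

Answer: DCFFCC 1 2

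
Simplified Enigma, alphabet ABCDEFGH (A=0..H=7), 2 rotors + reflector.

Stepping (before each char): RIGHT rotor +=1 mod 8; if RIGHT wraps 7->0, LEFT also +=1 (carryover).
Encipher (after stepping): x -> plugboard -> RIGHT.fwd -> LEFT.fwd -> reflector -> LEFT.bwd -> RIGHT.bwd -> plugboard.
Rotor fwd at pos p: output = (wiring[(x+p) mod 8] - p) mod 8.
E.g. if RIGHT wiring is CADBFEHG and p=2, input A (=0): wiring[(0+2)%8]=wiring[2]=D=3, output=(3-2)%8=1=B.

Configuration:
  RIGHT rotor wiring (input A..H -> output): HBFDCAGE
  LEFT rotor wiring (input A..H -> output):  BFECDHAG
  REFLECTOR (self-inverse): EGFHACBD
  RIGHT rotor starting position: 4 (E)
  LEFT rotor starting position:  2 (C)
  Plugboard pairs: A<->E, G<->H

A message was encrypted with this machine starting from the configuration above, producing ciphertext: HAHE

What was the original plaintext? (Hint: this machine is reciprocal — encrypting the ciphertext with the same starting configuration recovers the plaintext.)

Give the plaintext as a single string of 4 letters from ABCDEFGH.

Char 1 ('H'): step: R->5, L=2; H->plug->G->R->G->L->H->refl->D->L'->H->R'->C->plug->C
Char 2 ('A'): step: R->6, L=2; A->plug->E->R->H->L->D->refl->H->L'->G->R'->B->plug->B
Char 3 ('H'): step: R->7, L=2; H->plug->G->R->B->L->A->refl->E->L'->F->R'->A->plug->E
Char 4 ('E'): step: R->0, L->3 (L advanced); E->plug->A->R->H->L->B->refl->G->L'->F->R'->C->plug->C

Answer: CBEC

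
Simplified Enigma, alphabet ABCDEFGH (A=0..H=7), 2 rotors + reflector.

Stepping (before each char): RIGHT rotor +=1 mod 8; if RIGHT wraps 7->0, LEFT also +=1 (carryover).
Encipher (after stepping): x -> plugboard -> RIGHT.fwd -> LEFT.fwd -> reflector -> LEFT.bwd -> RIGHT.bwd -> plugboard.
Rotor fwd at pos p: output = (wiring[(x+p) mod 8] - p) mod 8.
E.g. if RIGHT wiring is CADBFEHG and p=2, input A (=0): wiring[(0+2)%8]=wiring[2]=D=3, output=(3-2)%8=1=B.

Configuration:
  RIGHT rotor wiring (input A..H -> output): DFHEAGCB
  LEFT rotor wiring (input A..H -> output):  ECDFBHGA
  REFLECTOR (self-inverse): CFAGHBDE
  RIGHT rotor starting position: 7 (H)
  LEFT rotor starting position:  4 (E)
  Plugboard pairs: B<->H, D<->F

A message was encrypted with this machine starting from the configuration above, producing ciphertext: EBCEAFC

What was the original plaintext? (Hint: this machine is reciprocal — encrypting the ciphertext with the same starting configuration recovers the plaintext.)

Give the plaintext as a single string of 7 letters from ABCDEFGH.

Answer: DEEDDEG

Derivation:
Char 1 ('E'): step: R->0, L->5 (L advanced); E->plug->E->R->A->L->C->refl->A->L'->G->R'->F->plug->D
Char 2 ('B'): step: R->1, L=5; B->plug->H->R->C->L->D->refl->G->L'->F->R'->E->plug->E
Char 3 ('C'): step: R->2, L=5; C->plug->C->R->G->L->A->refl->C->L'->A->R'->E->plug->E
Char 4 ('E'): step: R->3, L=5; E->plug->E->R->G->L->A->refl->C->L'->A->R'->F->plug->D
Char 5 ('A'): step: R->4, L=5; A->plug->A->R->E->L->F->refl->B->L'->B->R'->F->plug->D
Char 6 ('F'): step: R->5, L=5; F->plug->D->R->G->L->A->refl->C->L'->A->R'->E->plug->E
Char 7 ('C'): step: R->6, L=5; C->plug->C->R->F->L->G->refl->D->L'->C->R'->G->plug->G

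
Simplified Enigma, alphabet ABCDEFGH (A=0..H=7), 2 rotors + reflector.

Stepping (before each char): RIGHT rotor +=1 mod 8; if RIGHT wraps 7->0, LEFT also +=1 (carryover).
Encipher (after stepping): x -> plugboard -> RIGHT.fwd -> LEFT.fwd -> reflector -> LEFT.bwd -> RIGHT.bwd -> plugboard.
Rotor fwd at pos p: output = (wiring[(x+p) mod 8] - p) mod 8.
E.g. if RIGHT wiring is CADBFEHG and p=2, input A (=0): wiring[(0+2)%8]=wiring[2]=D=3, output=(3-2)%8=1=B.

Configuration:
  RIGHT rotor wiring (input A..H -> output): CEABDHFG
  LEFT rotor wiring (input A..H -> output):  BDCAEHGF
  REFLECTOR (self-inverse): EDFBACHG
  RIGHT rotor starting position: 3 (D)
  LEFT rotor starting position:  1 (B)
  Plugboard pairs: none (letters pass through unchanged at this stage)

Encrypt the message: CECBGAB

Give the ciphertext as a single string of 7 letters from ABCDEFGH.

Answer: BHEDFDD

Derivation:
Char 1 ('C'): step: R->4, L=1; C->plug->C->R->B->L->B->refl->D->L'->D->R'->B->plug->B
Char 2 ('E'): step: R->5, L=1; E->plug->E->R->H->L->A->refl->E->L'->G->R'->H->plug->H
Char 3 ('C'): step: R->6, L=1; C->plug->C->R->E->L->G->refl->H->L'->C->R'->E->plug->E
Char 4 ('B'): step: R->7, L=1; B->plug->B->R->D->L->D->refl->B->L'->B->R'->D->plug->D
Char 5 ('G'): step: R->0, L->2 (L advanced); G->plug->G->R->F->L->D->refl->B->L'->H->R'->F->plug->F
Char 6 ('A'): step: R->1, L=2; A->plug->A->R->D->L->F->refl->C->L'->C->R'->D->plug->D
Char 7 ('B'): step: R->2, L=2; B->plug->B->R->H->L->B->refl->D->L'->F->R'->D->plug->D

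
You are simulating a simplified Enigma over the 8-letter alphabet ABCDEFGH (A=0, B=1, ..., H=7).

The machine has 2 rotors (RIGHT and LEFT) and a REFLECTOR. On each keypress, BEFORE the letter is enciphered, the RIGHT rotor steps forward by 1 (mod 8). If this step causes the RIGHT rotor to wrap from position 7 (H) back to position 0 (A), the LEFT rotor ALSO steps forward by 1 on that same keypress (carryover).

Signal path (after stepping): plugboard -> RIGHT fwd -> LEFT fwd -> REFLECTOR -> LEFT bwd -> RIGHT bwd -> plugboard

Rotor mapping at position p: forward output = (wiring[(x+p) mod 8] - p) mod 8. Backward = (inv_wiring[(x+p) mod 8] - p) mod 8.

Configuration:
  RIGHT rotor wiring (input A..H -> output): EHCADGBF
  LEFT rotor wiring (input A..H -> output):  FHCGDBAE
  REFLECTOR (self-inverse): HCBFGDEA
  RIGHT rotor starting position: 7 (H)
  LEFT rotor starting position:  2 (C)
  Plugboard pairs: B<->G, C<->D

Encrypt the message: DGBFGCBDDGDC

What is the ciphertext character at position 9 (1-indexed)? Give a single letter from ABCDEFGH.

Char 1 ('D'): step: R->0, L->3 (L advanced); D->plug->C->R->C->L->G->refl->E->L'->G->R'->F->plug->F
Char 2 ('G'): step: R->1, L=3; G->plug->B->R->B->L->A->refl->H->L'->H->R'->C->plug->D
Char 3 ('B'): step: R->2, L=3; B->plug->G->R->C->L->G->refl->E->L'->G->R'->B->plug->G
Char 4 ('F'): step: R->3, L=3; F->plug->F->R->B->L->A->refl->H->L'->H->R'->H->plug->H
Char 5 ('G'): step: R->4, L=3; G->plug->B->R->C->L->G->refl->E->L'->G->R'->G->plug->B
Char 6 ('C'): step: R->5, L=3; C->plug->D->R->H->L->H->refl->A->L'->B->R'->A->plug->A
Char 7 ('B'): step: R->6, L=3; B->plug->G->R->F->L->C->refl->B->L'->E->R'->E->plug->E
Char 8 ('D'): step: R->7, L=3; D->plug->C->R->A->L->D->refl->F->L'->D->R'->D->plug->C
Char 9 ('D'): step: R->0, L->4 (L advanced); D->plug->C->R->C->L->E->refl->G->L'->G->R'->F->plug->F

F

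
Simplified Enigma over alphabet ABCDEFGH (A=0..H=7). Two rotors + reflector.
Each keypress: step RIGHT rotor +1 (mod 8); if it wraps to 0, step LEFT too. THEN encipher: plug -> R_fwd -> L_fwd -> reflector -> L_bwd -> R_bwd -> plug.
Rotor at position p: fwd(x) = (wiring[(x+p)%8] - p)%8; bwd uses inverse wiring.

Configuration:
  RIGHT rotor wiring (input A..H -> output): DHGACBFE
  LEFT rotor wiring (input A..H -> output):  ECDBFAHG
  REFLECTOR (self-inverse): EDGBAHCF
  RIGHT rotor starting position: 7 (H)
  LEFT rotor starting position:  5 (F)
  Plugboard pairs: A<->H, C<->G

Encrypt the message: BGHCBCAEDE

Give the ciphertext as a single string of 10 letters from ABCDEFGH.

Answer: EABGDFDFFD

Derivation:
Char 1 ('B'): step: R->0, L->6 (L advanced); B->plug->B->R->H->L->C->refl->G->L'->C->R'->E->plug->E
Char 2 ('G'): step: R->1, L=6; G->plug->C->R->H->L->C->refl->G->L'->C->R'->H->plug->A
Char 3 ('H'): step: R->2, L=6; H->plug->A->R->E->L->F->refl->H->L'->G->R'->B->plug->B
Char 4 ('C'): step: R->3, L=6; C->plug->G->R->E->L->F->refl->H->L'->G->R'->C->plug->G
Char 5 ('B'): step: R->4, L=6; B->plug->B->R->F->L->D->refl->B->L'->A->R'->D->plug->D
Char 6 ('C'): step: R->5, L=6; C->plug->G->R->D->L->E->refl->A->L'->B->R'->F->plug->F
Char 7 ('A'): step: R->6, L=6; A->plug->H->R->D->L->E->refl->A->L'->B->R'->D->plug->D
Char 8 ('E'): step: R->7, L=6; E->plug->E->R->B->L->A->refl->E->L'->D->R'->F->plug->F
Char 9 ('D'): step: R->0, L->7 (L advanced); D->plug->D->R->A->L->H->refl->F->L'->B->R'->F->plug->F
Char 10 ('E'): step: R->1, L=7; E->plug->E->R->A->L->H->refl->F->L'->B->R'->D->plug->D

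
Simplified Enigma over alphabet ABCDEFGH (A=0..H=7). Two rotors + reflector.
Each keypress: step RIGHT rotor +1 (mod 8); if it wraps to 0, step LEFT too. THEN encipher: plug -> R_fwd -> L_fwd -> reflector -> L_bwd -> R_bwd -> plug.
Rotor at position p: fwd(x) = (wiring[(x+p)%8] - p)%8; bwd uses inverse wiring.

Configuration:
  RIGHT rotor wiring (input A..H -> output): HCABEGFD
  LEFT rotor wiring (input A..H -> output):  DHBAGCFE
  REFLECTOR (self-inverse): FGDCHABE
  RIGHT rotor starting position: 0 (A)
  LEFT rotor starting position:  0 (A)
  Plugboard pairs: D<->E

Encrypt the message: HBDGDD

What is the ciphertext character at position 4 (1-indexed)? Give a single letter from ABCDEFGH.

Char 1 ('H'): step: R->1, L=0; H->plug->H->R->G->L->F->refl->A->L'->D->R'->D->plug->E
Char 2 ('B'): step: R->2, L=0; B->plug->B->R->H->L->E->refl->H->L'->B->R'->F->plug->F
Char 3 ('D'): step: R->3, L=0; D->plug->E->R->A->L->D->refl->C->L'->F->R'->H->plug->H
Char 4 ('G'): step: R->4, L=0; G->plug->G->R->E->L->G->refl->B->L'->C->R'->B->plug->B

B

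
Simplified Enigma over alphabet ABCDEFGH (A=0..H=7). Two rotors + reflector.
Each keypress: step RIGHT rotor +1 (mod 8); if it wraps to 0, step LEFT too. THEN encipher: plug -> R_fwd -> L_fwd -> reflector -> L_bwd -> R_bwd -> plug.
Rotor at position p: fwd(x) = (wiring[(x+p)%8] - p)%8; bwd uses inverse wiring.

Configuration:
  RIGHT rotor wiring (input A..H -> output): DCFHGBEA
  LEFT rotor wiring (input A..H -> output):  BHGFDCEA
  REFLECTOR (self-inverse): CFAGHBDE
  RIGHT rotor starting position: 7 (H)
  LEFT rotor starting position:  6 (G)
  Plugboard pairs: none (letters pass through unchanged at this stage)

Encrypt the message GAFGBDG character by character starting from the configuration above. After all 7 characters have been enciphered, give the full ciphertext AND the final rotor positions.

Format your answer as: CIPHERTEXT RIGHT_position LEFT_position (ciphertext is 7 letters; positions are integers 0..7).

Char 1 ('G'): step: R->0, L->7 (L advanced); G->plug->G->R->E->L->G->refl->D->L'->G->R'->E->plug->E
Char 2 ('A'): step: R->1, L=7; A->plug->A->R->B->L->C->refl->A->L'->C->R'->H->plug->H
Char 3 ('F'): step: R->2, L=7; F->plug->F->R->G->L->D->refl->G->L'->E->R'->C->plug->C
Char 4 ('G'): step: R->3, L=7; G->plug->G->R->H->L->F->refl->B->L'->A->R'->F->plug->F
Char 5 ('B'): step: R->4, L=7; B->plug->B->R->F->L->E->refl->H->L'->D->R'->H->plug->H
Char 6 ('D'): step: R->5, L=7; D->plug->D->R->G->L->D->refl->G->L'->E->R'->A->plug->A
Char 7 ('G'): step: R->6, L=7; G->plug->G->R->A->L->B->refl->F->L'->H->R'->E->plug->E
Final: ciphertext=EHCFHAE, RIGHT=6, LEFT=7

Answer: EHCFHAE 6 7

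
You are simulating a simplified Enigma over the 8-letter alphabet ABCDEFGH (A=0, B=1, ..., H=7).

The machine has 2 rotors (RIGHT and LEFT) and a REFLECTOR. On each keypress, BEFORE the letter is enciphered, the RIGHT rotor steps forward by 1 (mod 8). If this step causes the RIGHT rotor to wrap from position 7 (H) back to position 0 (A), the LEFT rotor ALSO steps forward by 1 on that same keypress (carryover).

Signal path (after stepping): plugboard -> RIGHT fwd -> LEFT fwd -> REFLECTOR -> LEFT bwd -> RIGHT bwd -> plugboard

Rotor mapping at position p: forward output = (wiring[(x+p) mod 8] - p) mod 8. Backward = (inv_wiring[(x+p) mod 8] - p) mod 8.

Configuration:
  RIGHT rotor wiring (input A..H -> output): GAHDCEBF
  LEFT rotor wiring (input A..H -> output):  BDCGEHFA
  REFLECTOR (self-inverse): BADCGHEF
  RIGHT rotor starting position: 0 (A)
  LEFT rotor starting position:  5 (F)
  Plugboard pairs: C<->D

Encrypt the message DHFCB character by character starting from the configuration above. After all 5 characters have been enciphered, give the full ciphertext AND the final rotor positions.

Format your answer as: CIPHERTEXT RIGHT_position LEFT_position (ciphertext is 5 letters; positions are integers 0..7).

Char 1 ('D'): step: R->1, L=5; D->plug->C->R->C->L->D->refl->C->L'->A->R'->F->plug->F
Char 2 ('H'): step: R->2, L=5; H->plug->H->R->G->L->B->refl->A->L'->B->R'->B->plug->B
Char 3 ('F'): step: R->3, L=5; F->plug->F->R->D->L->E->refl->G->L'->E->R'->H->plug->H
Char 4 ('C'): step: R->4, L=5; C->plug->D->R->B->L->A->refl->B->L'->G->R'->A->plug->A
Char 5 ('B'): step: R->5, L=5; B->plug->B->R->E->L->G->refl->E->L'->D->R'->E->plug->E
Final: ciphertext=FBHAE, RIGHT=5, LEFT=5

Answer: FBHAE 5 5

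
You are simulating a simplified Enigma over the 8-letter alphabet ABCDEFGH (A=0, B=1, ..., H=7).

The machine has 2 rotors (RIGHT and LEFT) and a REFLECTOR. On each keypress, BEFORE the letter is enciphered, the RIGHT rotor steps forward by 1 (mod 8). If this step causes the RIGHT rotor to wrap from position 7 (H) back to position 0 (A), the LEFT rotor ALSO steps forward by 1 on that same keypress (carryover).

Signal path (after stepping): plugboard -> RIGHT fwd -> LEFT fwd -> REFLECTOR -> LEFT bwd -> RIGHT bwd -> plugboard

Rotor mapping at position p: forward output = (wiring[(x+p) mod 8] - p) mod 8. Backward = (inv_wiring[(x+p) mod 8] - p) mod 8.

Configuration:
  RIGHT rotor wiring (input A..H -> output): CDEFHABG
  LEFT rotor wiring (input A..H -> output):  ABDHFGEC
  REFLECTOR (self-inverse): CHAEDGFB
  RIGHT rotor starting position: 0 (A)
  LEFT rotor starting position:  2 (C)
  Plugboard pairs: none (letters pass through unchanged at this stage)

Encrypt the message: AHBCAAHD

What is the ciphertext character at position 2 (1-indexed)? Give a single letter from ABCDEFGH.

Char 1 ('A'): step: R->1, L=2; A->plug->A->R->C->L->D->refl->E->L'->D->R'->B->plug->B
Char 2 ('H'): step: R->2, L=2; H->plug->H->R->B->L->F->refl->G->L'->G->R'->D->plug->D

D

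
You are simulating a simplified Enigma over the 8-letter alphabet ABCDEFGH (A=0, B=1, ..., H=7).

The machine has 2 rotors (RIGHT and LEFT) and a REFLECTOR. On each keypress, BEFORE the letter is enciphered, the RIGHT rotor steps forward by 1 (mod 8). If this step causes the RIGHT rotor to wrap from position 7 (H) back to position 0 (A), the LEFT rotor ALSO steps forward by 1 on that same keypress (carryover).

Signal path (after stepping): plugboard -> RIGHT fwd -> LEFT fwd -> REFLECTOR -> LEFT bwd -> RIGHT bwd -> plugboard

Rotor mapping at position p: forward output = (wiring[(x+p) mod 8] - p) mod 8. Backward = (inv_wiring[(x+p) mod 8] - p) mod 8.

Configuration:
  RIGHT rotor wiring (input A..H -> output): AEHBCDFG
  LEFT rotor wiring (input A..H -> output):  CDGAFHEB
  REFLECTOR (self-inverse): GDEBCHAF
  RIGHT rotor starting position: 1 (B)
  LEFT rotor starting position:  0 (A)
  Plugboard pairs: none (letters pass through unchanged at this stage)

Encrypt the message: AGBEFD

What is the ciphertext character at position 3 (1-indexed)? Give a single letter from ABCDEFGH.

Char 1 ('A'): step: R->2, L=0; A->plug->A->R->F->L->H->refl->F->L'->E->R'->F->plug->F
Char 2 ('G'): step: R->3, L=0; G->plug->G->R->B->L->D->refl->B->L'->H->R'->B->plug->B
Char 3 ('B'): step: R->4, L=0; B->plug->B->R->H->L->B->refl->D->L'->B->R'->C->plug->C

C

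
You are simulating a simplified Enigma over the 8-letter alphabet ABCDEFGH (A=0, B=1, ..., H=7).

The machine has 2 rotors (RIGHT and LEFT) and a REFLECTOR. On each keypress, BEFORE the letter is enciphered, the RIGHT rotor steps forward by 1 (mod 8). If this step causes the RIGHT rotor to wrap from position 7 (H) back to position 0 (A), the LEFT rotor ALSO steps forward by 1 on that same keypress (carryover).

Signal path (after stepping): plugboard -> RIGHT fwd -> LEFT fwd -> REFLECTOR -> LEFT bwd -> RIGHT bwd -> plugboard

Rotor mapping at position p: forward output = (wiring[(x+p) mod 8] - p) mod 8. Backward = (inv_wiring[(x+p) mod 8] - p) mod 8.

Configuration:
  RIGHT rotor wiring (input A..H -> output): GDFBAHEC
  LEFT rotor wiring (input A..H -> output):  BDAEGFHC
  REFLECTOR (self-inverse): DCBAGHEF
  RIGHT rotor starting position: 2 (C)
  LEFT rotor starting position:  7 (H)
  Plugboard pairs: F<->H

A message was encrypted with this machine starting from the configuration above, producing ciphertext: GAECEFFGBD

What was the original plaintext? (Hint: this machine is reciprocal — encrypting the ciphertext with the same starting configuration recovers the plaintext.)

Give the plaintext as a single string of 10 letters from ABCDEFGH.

Char 1 ('G'): step: R->3, L=7; G->plug->G->R->A->L->D->refl->A->L'->H->R'->E->plug->E
Char 2 ('A'): step: R->4, L=7; A->plug->A->R->E->L->F->refl->H->L'->F->R'->H->plug->F
Char 3 ('E'): step: R->5, L=7; E->plug->E->R->G->L->G->refl->E->L'->C->R'->A->plug->A
Char 4 ('C'): step: R->6, L=7; C->plug->C->R->A->L->D->refl->A->L'->H->R'->E->plug->E
Char 5 ('E'): step: R->7, L=7; E->plug->E->R->C->L->E->refl->G->L'->G->R'->D->plug->D
Char 6 ('F'): step: R->0, L->0 (L advanced); F->plug->H->R->C->L->A->refl->D->L'->B->R'->D->plug->D
Char 7 ('F'): step: R->1, L=0; F->plug->H->R->F->L->F->refl->H->L'->G->R'->E->plug->E
Char 8 ('G'): step: R->2, L=0; G->plug->G->R->E->L->G->refl->E->L'->D->R'->A->plug->A
Char 9 ('B'): step: R->3, L=0; B->plug->B->R->F->L->F->refl->H->L'->G->R'->A->plug->A
Char 10 ('D'): step: R->4, L=0; D->plug->D->R->G->L->H->refl->F->L'->F->R'->H->plug->F

Answer: EFAEDDEAAF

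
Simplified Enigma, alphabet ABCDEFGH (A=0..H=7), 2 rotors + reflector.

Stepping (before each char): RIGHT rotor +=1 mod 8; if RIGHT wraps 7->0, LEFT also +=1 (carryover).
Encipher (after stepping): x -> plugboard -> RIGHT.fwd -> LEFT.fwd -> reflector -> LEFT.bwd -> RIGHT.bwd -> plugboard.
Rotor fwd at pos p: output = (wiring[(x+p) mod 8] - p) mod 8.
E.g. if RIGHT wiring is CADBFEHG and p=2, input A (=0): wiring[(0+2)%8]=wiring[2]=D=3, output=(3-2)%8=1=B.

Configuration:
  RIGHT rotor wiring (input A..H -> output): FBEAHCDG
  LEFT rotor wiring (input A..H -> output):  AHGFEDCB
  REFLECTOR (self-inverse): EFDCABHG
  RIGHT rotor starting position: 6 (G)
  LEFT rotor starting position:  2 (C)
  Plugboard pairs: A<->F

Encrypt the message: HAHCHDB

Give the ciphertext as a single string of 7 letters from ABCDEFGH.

Char 1 ('H'): step: R->7, L=2; H->plug->H->R->E->L->A->refl->E->L'->A->R'->F->plug->A
Char 2 ('A'): step: R->0, L->3 (L advanced); A->plug->F->R->C->L->A->refl->E->L'->G->R'->H->plug->H
Char 3 ('H'): step: R->1, L=3; H->plug->H->R->E->L->G->refl->H->L'->D->R'->B->plug->B
Char 4 ('C'): step: R->2, L=3; C->plug->C->R->F->L->F->refl->B->L'->B->R'->E->plug->E
Char 5 ('H'): step: R->3, L=3; H->plug->H->R->B->L->B->refl->F->L'->F->R'->A->plug->F
Char 6 ('D'): step: R->4, L=3; D->plug->D->R->C->L->A->refl->E->L'->G->R'->B->plug->B
Char 7 ('B'): step: R->5, L=3; B->plug->B->R->G->L->E->refl->A->L'->C->R'->H->plug->H

Answer: AHBEFBH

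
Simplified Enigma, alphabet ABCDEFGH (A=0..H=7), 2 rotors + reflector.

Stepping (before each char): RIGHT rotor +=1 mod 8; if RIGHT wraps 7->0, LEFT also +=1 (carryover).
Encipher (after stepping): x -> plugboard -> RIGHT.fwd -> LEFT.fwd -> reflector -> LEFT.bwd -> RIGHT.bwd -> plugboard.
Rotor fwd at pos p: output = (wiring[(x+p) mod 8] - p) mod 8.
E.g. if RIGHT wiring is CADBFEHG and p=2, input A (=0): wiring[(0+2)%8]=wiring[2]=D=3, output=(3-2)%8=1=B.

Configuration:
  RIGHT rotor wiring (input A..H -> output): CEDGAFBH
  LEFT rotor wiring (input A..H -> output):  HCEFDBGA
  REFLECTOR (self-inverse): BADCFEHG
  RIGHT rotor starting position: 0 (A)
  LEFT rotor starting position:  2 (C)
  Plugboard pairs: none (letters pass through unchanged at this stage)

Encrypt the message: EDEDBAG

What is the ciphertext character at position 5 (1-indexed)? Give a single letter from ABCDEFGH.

Char 1 ('E'): step: R->1, L=2; E->plug->E->R->E->L->E->refl->F->L'->G->R'->G->plug->G
Char 2 ('D'): step: R->2, L=2; D->plug->D->R->D->L->H->refl->G->L'->F->R'->F->plug->F
Char 3 ('E'): step: R->3, L=2; E->plug->E->R->E->L->E->refl->F->L'->G->R'->D->plug->D
Char 4 ('D'): step: R->4, L=2; D->plug->D->R->D->L->H->refl->G->L'->F->R'->C->plug->C
Char 5 ('B'): step: R->5, L=2; B->plug->B->R->E->L->E->refl->F->L'->G->R'->F->plug->F

F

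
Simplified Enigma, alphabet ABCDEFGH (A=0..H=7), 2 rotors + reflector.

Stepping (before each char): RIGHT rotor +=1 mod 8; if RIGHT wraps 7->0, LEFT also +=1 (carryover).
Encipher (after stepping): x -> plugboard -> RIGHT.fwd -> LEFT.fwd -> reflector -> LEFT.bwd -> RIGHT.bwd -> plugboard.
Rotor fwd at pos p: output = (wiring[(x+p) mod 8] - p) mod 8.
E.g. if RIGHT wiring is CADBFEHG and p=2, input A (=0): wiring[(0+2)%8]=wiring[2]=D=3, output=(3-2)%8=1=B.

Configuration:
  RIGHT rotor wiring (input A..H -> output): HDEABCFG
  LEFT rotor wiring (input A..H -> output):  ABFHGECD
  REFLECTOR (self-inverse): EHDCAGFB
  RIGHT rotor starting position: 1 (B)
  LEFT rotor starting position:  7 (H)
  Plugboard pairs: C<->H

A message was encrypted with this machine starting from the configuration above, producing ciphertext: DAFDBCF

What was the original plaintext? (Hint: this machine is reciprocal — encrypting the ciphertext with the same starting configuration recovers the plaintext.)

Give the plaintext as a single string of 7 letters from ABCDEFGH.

Answer: FCDFCGH

Derivation:
Char 1 ('D'): step: R->2, L=7; D->plug->D->R->A->L->E->refl->A->L'->E->R'->F->plug->F
Char 2 ('A'): step: R->3, L=7; A->plug->A->R->F->L->H->refl->B->L'->B->R'->H->plug->C
Char 3 ('F'): step: R->4, L=7; F->plug->F->R->H->L->D->refl->C->L'->C->R'->D->plug->D
Char 4 ('D'): step: R->5, L=7; D->plug->D->R->C->L->C->refl->D->L'->H->R'->F->plug->F
Char 5 ('B'): step: R->6, L=7; B->plug->B->R->A->L->E->refl->A->L'->E->R'->H->plug->C
Char 6 ('C'): step: R->7, L=7; C->plug->H->R->G->L->F->refl->G->L'->D->R'->G->plug->G
Char 7 ('F'): step: R->0, L->0 (L advanced); F->plug->F->R->C->L->F->refl->G->L'->E->R'->C->plug->H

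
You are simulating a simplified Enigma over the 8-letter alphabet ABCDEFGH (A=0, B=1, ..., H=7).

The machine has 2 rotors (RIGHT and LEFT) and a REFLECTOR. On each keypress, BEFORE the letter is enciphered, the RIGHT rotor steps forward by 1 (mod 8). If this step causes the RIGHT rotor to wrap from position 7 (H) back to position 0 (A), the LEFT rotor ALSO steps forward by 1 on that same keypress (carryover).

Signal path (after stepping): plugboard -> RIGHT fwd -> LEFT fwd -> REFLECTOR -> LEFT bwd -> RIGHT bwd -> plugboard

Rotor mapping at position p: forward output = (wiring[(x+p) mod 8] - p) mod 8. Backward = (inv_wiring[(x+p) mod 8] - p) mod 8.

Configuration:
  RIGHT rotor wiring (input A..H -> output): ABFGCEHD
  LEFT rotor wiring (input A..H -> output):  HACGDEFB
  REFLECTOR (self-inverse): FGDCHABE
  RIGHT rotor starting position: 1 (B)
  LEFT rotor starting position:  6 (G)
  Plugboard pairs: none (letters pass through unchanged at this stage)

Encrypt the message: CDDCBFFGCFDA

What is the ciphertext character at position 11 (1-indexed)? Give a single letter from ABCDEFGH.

Char 1 ('C'): step: R->2, L=6; C->plug->C->R->A->L->H->refl->E->L'->E->R'->B->plug->B
Char 2 ('D'): step: R->3, L=6; D->plug->D->R->E->L->E->refl->H->L'->A->R'->E->plug->E
Char 3 ('D'): step: R->4, L=6; D->plug->D->R->H->L->G->refl->B->L'->C->R'->H->plug->H
Char 4 ('C'): step: R->5, L=6; C->plug->C->R->G->L->F->refl->A->L'->F->R'->H->plug->H
Char 5 ('B'): step: R->6, L=6; B->plug->B->R->F->L->A->refl->F->L'->G->R'->H->plug->H
Char 6 ('F'): step: R->7, L=6; F->plug->F->R->D->L->C->refl->D->L'->B->R'->B->plug->B
Char 7 ('F'): step: R->0, L->7 (L advanced); F->plug->F->R->E->L->H->refl->E->L'->F->R'->C->plug->C
Char 8 ('G'): step: R->1, L=7; G->plug->G->R->C->L->B->refl->G->L'->H->R'->H->plug->H
Char 9 ('C'): step: R->2, L=7; C->plug->C->R->A->L->C->refl->D->L'->D->R'->A->plug->A
Char 10 ('F'): step: R->3, L=7; F->plug->F->R->F->L->E->refl->H->L'->E->R'->D->plug->D
Char 11 ('D'): step: R->4, L=7; D->plug->D->R->H->L->G->refl->B->L'->C->R'->H->plug->H

H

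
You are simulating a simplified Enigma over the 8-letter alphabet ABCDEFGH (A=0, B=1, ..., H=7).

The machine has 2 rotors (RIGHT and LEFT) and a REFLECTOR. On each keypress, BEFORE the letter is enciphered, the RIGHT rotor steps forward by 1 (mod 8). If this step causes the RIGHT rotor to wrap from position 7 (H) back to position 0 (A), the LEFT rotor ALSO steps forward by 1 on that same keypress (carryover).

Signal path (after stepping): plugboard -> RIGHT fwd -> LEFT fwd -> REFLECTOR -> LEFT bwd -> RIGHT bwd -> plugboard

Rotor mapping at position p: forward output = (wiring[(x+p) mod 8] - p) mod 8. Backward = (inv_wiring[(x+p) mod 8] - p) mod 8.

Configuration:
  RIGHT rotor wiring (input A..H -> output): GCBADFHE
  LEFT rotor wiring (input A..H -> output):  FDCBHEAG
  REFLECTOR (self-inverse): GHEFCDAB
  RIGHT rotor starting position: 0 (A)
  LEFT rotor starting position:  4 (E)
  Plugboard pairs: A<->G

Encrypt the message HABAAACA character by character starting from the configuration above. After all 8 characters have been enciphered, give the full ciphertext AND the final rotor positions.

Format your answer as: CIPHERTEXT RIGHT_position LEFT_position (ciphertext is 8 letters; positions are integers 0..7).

Char 1 ('H'): step: R->1, L=4; H->plug->H->R->F->L->H->refl->B->L'->E->R'->E->plug->E
Char 2 ('A'): step: R->2, L=4; A->plug->G->R->E->L->B->refl->H->L'->F->R'->E->plug->E
Char 3 ('B'): step: R->3, L=4; B->plug->B->R->A->L->D->refl->F->L'->H->R'->G->plug->A
Char 4 ('A'): step: R->4, L=4; A->plug->G->R->F->L->H->refl->B->L'->E->R'->H->plug->H
Char 5 ('A'): step: R->5, L=4; A->plug->G->R->D->L->C->refl->E->L'->C->R'->B->plug->B
Char 6 ('A'): step: R->6, L=4; A->plug->G->R->F->L->H->refl->B->L'->E->R'->D->plug->D
Char 7 ('C'): step: R->7, L=4; C->plug->C->R->D->L->C->refl->E->L'->C->R'->D->plug->D
Char 8 ('A'): step: R->0, L->5 (L advanced); A->plug->G->R->H->L->C->refl->E->L'->G->R'->A->plug->G
Final: ciphertext=EEAHBDDG, RIGHT=0, LEFT=5

Answer: EEAHBDDG 0 5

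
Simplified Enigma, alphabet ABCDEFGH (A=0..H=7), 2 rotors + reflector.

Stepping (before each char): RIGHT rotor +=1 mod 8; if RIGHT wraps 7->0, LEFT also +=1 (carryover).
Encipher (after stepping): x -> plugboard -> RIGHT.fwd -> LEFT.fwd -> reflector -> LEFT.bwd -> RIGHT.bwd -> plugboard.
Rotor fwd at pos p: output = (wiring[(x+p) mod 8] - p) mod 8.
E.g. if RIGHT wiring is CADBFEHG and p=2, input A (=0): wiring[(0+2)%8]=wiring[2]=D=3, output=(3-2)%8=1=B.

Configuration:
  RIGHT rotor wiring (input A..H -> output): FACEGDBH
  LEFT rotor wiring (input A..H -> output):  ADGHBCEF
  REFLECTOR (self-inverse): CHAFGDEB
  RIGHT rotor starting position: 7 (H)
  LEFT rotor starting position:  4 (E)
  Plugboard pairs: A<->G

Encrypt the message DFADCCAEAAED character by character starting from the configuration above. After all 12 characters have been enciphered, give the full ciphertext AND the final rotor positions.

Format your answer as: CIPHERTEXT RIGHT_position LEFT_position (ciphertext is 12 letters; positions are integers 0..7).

Answer: HCGFEGGCGCGB 3 6

Derivation:
Char 1 ('D'): step: R->0, L->5 (L advanced); D->plug->D->R->E->L->G->refl->E->L'->H->R'->H->plug->H
Char 2 ('F'): step: R->1, L=5; F->plug->F->R->A->L->F->refl->D->L'->D->R'->C->plug->C
Char 3 ('A'): step: R->2, L=5; A->plug->G->R->D->L->D->refl->F->L'->A->R'->A->plug->G
Char 4 ('D'): step: R->3, L=5; D->plug->D->R->G->L->C->refl->A->L'->C->R'->F->plug->F
Char 5 ('C'): step: R->4, L=5; C->plug->C->R->F->L->B->refl->H->L'->B->R'->E->plug->E
Char 6 ('C'): step: R->5, L=5; C->plug->C->R->C->L->A->refl->C->L'->G->R'->A->plug->G
Char 7 ('A'): step: R->6, L=5; A->plug->G->R->A->L->F->refl->D->L'->D->R'->A->plug->G
Char 8 ('E'): step: R->7, L=5; E->plug->E->R->F->L->B->refl->H->L'->B->R'->C->plug->C
Char 9 ('A'): step: R->0, L->6 (L advanced); A->plug->G->R->B->L->H->refl->B->L'->F->R'->A->plug->G
Char 10 ('A'): step: R->1, L=6; A->plug->G->R->G->L->D->refl->F->L'->D->R'->C->plug->C
Char 11 ('E'): step: R->2, L=6; E->plug->E->R->H->L->E->refl->G->L'->A->R'->A->plug->G
Char 12 ('D'): step: R->3, L=6; D->plug->D->R->G->L->D->refl->F->L'->D->R'->B->plug->B
Final: ciphertext=HCGFEGGCGCGB, RIGHT=3, LEFT=6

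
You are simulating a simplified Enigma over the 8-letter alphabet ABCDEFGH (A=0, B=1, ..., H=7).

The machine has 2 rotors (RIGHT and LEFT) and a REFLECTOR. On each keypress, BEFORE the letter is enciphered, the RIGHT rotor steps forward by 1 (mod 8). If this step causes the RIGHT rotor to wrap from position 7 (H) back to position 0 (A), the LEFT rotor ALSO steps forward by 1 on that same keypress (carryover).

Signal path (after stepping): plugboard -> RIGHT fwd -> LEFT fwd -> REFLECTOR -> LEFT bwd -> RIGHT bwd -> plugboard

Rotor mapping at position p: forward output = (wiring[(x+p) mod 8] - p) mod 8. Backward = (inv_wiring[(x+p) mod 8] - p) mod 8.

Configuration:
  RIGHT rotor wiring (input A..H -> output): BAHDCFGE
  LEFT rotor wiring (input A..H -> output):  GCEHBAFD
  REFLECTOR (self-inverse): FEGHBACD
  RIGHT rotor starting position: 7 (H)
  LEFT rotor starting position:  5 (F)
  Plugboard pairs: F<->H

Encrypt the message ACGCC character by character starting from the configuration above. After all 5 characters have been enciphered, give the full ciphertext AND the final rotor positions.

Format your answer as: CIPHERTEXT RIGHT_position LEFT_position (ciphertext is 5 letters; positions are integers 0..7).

Char 1 ('A'): step: R->0, L->6 (L advanced); A->plug->A->R->B->L->F->refl->A->L'->C->R'->E->plug->E
Char 2 ('C'): step: R->1, L=6; C->plug->C->R->C->L->A->refl->F->L'->B->R'->D->plug->D
Char 3 ('G'): step: R->2, L=6; G->plug->G->R->H->L->C->refl->G->L'->E->R'->E->plug->E
Char 4 ('C'): step: R->3, L=6; C->plug->C->R->C->L->A->refl->F->L'->B->R'->E->plug->E
Char 5 ('C'): step: R->4, L=6; C->plug->C->R->C->L->A->refl->F->L'->B->R'->B->plug->B
Final: ciphertext=EDEEB, RIGHT=4, LEFT=6

Answer: EDEEB 4 6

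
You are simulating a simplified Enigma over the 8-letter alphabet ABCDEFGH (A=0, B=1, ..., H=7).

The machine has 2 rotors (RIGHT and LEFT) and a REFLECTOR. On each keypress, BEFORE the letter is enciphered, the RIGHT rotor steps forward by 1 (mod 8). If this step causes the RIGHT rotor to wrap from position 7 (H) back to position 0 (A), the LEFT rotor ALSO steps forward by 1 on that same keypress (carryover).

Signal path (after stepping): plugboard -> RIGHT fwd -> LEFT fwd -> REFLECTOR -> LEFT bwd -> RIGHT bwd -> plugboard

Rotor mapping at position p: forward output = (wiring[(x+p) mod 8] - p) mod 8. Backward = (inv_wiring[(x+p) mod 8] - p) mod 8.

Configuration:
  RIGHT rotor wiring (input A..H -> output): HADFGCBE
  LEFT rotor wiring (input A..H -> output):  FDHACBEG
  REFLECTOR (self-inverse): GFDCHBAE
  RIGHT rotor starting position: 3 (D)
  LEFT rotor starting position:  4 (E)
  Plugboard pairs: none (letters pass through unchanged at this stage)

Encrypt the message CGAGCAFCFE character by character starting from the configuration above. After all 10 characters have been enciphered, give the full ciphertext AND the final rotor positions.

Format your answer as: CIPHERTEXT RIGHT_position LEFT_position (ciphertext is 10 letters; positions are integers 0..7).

Answer: GDBEHBEAEB 5 5

Derivation:
Char 1 ('C'): step: R->4, L=4; C->plug->C->R->F->L->H->refl->E->L'->H->R'->G->plug->G
Char 2 ('G'): step: R->5, L=4; G->plug->G->R->A->L->G->refl->A->L'->C->R'->D->plug->D
Char 3 ('A'): step: R->6, L=4; A->plug->A->R->D->L->C->refl->D->L'->G->R'->B->plug->B
Char 4 ('G'): step: R->7, L=4; G->plug->G->R->D->L->C->refl->D->L'->G->R'->E->plug->E
Char 5 ('C'): step: R->0, L->5 (L advanced); C->plug->C->R->D->L->A->refl->G->L'->E->R'->H->plug->H
Char 6 ('A'): step: R->1, L=5; A->plug->A->R->H->L->F->refl->B->L'->C->R'->B->plug->B
Char 7 ('F'): step: R->2, L=5; F->plug->F->R->C->L->B->refl->F->L'->H->R'->E->plug->E
Char 8 ('C'): step: R->3, L=5; C->plug->C->R->H->L->F->refl->B->L'->C->R'->A->plug->A
Char 9 ('F'): step: R->4, L=5; F->plug->F->R->E->L->G->refl->A->L'->D->R'->E->plug->E
Char 10 ('E'): step: R->5, L=5; E->plug->E->R->D->L->A->refl->G->L'->E->R'->B->plug->B
Final: ciphertext=GDBEHBEAEB, RIGHT=5, LEFT=5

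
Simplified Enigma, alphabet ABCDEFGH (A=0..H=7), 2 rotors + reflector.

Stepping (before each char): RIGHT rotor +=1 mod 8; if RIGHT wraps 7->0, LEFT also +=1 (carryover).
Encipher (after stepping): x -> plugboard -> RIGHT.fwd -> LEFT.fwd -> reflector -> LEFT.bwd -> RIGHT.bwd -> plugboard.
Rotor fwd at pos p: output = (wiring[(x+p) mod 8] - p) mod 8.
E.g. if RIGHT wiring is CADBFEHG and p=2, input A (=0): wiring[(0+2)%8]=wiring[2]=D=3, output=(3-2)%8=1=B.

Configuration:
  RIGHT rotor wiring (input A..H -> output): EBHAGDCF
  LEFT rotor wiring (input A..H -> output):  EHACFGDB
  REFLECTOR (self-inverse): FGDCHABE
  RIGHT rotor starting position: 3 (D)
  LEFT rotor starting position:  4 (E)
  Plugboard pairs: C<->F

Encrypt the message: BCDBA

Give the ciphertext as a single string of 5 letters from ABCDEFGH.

Char 1 ('B'): step: R->4, L=4; B->plug->B->R->H->L->G->refl->B->L'->A->R'->E->plug->E
Char 2 ('C'): step: R->5, L=4; C->plug->F->R->C->L->H->refl->E->L'->G->R'->A->plug->A
Char 3 ('D'): step: R->6, L=4; D->plug->D->R->D->L->F->refl->A->L'->E->R'->A->plug->A
Char 4 ('B'): step: R->7, L=4; B->plug->B->R->F->L->D->refl->C->L'->B->R'->E->plug->E
Char 5 ('A'): step: R->0, L->5 (L advanced); A->plug->A->R->E->L->C->refl->D->L'->F->R'->H->plug->H

Answer: EAAEH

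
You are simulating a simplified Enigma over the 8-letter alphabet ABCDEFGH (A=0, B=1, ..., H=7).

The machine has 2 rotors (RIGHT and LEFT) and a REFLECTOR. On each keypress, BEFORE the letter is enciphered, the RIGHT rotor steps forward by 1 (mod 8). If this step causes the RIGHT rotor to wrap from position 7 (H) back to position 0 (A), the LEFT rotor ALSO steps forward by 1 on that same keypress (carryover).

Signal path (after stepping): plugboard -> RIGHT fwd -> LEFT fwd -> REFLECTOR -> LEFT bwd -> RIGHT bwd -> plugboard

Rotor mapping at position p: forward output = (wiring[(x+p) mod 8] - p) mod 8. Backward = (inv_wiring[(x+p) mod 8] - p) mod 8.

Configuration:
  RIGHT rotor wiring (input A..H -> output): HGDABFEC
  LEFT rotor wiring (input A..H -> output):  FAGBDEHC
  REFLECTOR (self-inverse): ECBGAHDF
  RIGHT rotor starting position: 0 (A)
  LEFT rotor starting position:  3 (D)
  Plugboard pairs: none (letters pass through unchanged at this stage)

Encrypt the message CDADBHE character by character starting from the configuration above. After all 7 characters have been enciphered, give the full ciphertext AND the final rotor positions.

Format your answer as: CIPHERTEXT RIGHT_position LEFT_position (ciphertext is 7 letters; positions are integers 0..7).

Char 1 ('C'): step: R->1, L=3; C->plug->C->R->H->L->D->refl->G->L'->A->R'->D->plug->D
Char 2 ('D'): step: R->2, L=3; D->plug->D->R->D->L->E->refl->A->L'->B->R'->A->plug->A
Char 3 ('A'): step: R->3, L=3; A->plug->A->R->F->L->C->refl->B->L'->C->R'->C->plug->C
Char 4 ('D'): step: R->4, L=3; D->plug->D->R->G->L->F->refl->H->L'->E->R'->H->plug->H
Char 5 ('B'): step: R->5, L=3; B->plug->B->R->H->L->D->refl->G->L'->A->R'->A->plug->A
Char 6 ('H'): step: R->6, L=3; H->plug->H->R->H->L->D->refl->G->L'->A->R'->D->plug->D
Char 7 ('E'): step: R->7, L=3; E->plug->E->R->B->L->A->refl->E->L'->D->R'->A->plug->A
Final: ciphertext=DACHADA, RIGHT=7, LEFT=3

Answer: DACHADA 7 3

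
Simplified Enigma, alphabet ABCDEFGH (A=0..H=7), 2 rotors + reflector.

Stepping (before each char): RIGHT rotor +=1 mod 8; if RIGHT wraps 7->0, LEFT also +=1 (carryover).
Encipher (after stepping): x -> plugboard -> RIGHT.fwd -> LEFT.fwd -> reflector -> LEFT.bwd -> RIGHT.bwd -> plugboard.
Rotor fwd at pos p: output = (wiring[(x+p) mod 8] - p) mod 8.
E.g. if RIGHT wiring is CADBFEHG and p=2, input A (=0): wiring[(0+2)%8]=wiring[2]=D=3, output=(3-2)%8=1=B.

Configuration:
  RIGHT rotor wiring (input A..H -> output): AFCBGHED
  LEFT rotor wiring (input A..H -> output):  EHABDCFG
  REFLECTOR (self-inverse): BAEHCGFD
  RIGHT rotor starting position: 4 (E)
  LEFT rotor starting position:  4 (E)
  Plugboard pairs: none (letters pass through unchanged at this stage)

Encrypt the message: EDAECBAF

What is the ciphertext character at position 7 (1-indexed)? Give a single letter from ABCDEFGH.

Char 1 ('E'): step: R->5, L=4; E->plug->E->R->A->L->H->refl->D->L'->F->R'->F->plug->F
Char 2 ('D'): step: R->6, L=4; D->plug->D->R->H->L->F->refl->G->L'->B->R'->H->plug->H
Char 3 ('A'): step: R->7, L=4; A->plug->A->R->E->L->A->refl->B->L'->C->R'->E->plug->E
Char 4 ('E'): step: R->0, L->5 (L advanced); E->plug->E->R->G->L->E->refl->C->L'->E->R'->G->plug->G
Char 5 ('C'): step: R->1, L=5; C->plug->C->R->A->L->F->refl->G->L'->H->R'->H->plug->H
Char 6 ('B'): step: R->2, L=5; B->plug->B->R->H->L->G->refl->F->L'->A->R'->A->plug->A
Char 7 ('A'): step: R->3, L=5; A->plug->A->R->G->L->E->refl->C->L'->E->R'->C->plug->C

C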